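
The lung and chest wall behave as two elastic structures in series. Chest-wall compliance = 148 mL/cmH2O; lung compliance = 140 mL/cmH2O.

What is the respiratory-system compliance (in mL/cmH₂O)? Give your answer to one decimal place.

71.9

Lung and chest wall are elastances in series: 1/Crs = 1/CL + 1/Ccw.
1/Crs = 1/140 + 1/148 = 0.0139.
Crs = 71.942 mL/cmH2O.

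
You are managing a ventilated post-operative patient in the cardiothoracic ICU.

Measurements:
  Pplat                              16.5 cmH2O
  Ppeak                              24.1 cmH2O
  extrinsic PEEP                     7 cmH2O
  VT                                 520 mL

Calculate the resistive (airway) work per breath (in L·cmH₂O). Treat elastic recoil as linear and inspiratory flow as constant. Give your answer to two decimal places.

3.95

With constant inspiratory flow the resistive pressure is constant at PIP − Pplat = 24.1 − 16.5 = 7.6 cmH2O, so resistive work = 7.6 × 0.520 = 3.952 L·cmH2O.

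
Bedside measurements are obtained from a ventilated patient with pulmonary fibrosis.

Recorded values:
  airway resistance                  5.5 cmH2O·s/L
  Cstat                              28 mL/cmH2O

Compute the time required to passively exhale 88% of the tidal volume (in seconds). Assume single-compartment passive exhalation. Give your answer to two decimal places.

0.33

τ = R × C = 5.5 × 28 mL/cmH2O = 5.5 × 0.028 L/cmH2O = 0.154 s.
Exhaled fraction f = 1 − e^(−t/τ) → t = −τ·ln(1 − f) = −0.154·ln(0.12) = 0.3265 s.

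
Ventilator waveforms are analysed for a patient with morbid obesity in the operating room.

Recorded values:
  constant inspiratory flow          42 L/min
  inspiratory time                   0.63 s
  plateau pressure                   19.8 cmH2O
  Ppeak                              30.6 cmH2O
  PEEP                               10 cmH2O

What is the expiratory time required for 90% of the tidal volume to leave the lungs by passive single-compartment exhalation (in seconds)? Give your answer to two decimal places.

1.60

Flow: 42 L/min ÷ 60 = 0.7 L/s.
Vt = flow × Ti = 0.7 L/s × 0.63 s × 1000 mL/L = 441.0 mL.
R = (PIP − Pplat)/V̇ = (30.6 − 19.8) / 0.7 = 10.8/0.7 = 15.429 cmH2O·s/L.
C = Vt/(Pplat − PEEP) = 441.0 / (19.8 − 10) = 441.0/9.8 = 45.0 mL/cmH2O.
τ = R × C = 15.429 × 0.045 L/cmH2O = 0.6943 s.
t = −τ·ln(1 − 0.90) = −0.6943·ln(0.1) = 1.599 s.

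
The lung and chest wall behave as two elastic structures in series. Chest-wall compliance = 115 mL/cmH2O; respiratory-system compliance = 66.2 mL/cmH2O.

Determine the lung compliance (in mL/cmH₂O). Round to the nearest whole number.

1/CL = 1/Crs − 1/Ccw.
1/CL = 1/66.2 − 1/115 = 0.00641.
CL = 156.01 mL/cmH2O.

156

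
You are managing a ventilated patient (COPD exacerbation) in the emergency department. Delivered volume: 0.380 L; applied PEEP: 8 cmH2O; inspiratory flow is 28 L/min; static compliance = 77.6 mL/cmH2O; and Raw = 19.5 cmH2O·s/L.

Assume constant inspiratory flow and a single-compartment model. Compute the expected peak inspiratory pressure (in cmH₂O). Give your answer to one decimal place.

Flow: 28 L/min ÷ 60 = 0.4667 L/s.
Equation of motion (constant flow): PIP = Vt/C + R·V̇ + PEEP.
PIP = 380/77.6 + 19.5×0.4667 + 8 = 4.897 + 9.101 + 8 = 21.998 cmH2O.

22.0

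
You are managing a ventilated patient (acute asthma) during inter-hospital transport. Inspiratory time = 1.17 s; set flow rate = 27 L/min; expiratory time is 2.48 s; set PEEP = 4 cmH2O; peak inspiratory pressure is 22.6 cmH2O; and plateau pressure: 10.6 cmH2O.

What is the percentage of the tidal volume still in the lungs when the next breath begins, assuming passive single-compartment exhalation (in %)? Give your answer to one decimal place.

Flow: 27 L/min ÷ 60 = 0.45 L/s.
Vt = flow × Ti = 0.45 L/s × 1.17 s × 1000 mL/L = 526.5 mL.
R = (PIP − Pplat)/V̇ = (22.6 − 10.6) / 0.45 = 12.0/0.45 = 26.667 cmH2O·s/L.
C = Vt/(Pplat − PEEP) = 526.5 / (10.6 − 4) = 526.5/6.6 = 79.773 mL/cmH2O.
τ = R × C = 26.667 × 0.07977 L/cmH2O = 2.127 s.
Fraction remaining at end-expiration = e^(−Te/τ) = e^(−2.48/2.127) = 0.3116 → 31.16%.

31.2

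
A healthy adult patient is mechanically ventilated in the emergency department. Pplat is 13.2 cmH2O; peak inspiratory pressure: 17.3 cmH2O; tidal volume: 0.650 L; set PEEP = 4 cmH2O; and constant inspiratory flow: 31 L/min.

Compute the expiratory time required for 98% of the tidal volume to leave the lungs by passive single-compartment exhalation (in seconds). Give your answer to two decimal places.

2.19

Flow: 31 L/min ÷ 60 = 0.5167 L/s.
R = (PIP − Pplat)/V̇ = (17.3 − 13.2) / 0.5167 = 4.1/0.5167 = 7.935 cmH2O·s/L.
C = Vt/(Pplat − PEEP) = 650.0 / (13.2 − 4) = 650.0/9.2 = 70.652 mL/cmH2O.
τ = R × C = 7.935 × 0.07065 L/cmH2O = 0.5606 s.
t = −τ·ln(1 − 0.98) = −0.5606·ln(0.02) = 2.193 s.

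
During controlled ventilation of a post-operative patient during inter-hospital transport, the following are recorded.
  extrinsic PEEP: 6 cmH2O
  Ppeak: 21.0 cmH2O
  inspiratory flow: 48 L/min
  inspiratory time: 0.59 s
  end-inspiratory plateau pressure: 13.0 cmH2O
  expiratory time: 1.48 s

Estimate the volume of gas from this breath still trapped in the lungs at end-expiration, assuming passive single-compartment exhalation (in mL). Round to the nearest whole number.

53

Flow: 48 L/min ÷ 60 = 0.8 L/s.
Vt = flow × Ti = 0.8 L/s × 0.59 s × 1000 mL/L = 472.0 mL.
R = (PIP − Pplat)/V̇ = (21.0 − 13.0) / 0.8 = 8.0/0.8 = 10.0 cmH2O·s/L.
C = Vt/(Pplat − PEEP) = 472.0 / (13.0 − 6) = 472.0/7.0 = 67.429 mL/cmH2O.
τ = R × C = 10.0 × 0.06743 L/cmH2O = 0.6743 s.
Fraction remaining = e^(−Te/τ) = e^(−1.48/0.6743) = 0.1114.
Trapped volume = 472.0 × 0.1114 = 52.581 mL.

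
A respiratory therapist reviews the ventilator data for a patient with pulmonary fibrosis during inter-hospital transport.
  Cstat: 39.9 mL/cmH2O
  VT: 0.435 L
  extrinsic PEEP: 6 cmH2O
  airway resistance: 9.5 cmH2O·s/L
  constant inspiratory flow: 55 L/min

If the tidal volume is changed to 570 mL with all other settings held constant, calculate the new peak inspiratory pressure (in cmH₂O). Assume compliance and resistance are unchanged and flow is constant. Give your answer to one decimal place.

29.0

Flow: 55 L/min ÷ 60 = 0.9167 L/s.
PIP = Vt/C + R·V̇ + PEEP (constant-flow equation of motion).
Only the elastic term changes: ΔPIP = ΔVt / C = (570 − 435) / 39.9 = 3.383 cmH2O.
Original PIP = 435/39.9 + 9.5×0.9167 + 6 = 25.611 cmH2O; new PIP = 25.611 + (3.383) = 28.994 cmH2O.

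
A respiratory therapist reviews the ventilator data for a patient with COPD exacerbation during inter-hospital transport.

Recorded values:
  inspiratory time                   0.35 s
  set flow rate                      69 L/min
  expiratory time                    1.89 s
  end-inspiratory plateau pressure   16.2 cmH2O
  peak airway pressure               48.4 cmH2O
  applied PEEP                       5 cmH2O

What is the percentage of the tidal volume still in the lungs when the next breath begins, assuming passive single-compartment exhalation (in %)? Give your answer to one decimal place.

Flow: 69 L/min ÷ 60 = 1.15 L/s.
Vt = flow × Ti = 1.15 L/s × 0.35 s × 1000 mL/L = 402.5 mL.
R = (PIP − Pplat)/V̇ = (48.4 − 16.2) / 1.15 = 32.2/1.15 = 28.0 cmH2O·s/L.
C = Vt/(Pplat − PEEP) = 402.5 / (16.2 − 5) = 402.5/11.2 = 35.938 mL/cmH2O.
τ = R × C = 28.0 × 0.03594 L/cmH2O = 1.006 s.
Fraction remaining at end-expiration = e^(−Te/τ) = e^(−1.89/1.006) = 0.1528 → 15.28%.

15.3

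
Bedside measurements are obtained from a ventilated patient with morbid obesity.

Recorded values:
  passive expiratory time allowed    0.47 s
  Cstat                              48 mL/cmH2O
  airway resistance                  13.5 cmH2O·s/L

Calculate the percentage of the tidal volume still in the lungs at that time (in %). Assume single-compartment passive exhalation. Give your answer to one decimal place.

48.4

τ = R × C = 13.5 × 48 mL/cmH2O = 13.5 × 0.048 L/cmH2O = 0.648 s.
Passive exhalation: V(t)/V₀ = e^(−t/τ) = e^(−0.47/0.648) = 0.4842.
Fraction remaining = 0.4842 → 48.42%.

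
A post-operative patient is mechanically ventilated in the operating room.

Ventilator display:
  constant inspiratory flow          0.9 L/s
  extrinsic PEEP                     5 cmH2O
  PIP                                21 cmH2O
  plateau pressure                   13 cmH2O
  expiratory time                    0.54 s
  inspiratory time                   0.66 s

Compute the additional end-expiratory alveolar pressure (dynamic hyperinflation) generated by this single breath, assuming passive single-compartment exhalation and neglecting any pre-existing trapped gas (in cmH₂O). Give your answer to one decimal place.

Vt = flow × Ti = 0.9 L/s × 0.66 s × 1000 mL/L = 594.0 mL.
R = (PIP − Pplat)/V̇ = (21 − 13) / 0.9 = 8.0/0.9 = 8.889 cmH2O·s/L.
C = Vt/(Pplat − PEEP) = 594.0 / (13 − 5) = 594.0/8.0 = 74.25 mL/cmH2O.
τ = R × C = 8.889 × 0.07425 L/cmH2O = 0.66 s.
Fraction remaining = e^(−Te/τ) = e^(−0.54/0.66) = 0.4412; trapped volume = 594.0 × 0.4412 = 262.07 mL.
Additional alveolar pressure from trapping ≈ V_trapped / C = 262.07 / 74.25 = 3.53 cmH2O.

3.5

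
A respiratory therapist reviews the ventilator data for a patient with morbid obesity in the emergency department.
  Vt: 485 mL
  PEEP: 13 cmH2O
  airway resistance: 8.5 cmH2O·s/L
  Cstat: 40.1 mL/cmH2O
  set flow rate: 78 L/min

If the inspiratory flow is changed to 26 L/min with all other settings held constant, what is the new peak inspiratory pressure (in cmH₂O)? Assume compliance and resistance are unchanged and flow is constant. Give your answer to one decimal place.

28.8

Flow: 78 L/min ÷ 60 = 1.3 L/s.
New flow: 26 L/min ÷ 60 = 0.4333 L/s.
PIP = Vt/C + R·V̇ + PEEP (constant-flow equation of motion).
Only the resistive term changes: ΔPIP = R × ΔV̇ = 8.5 × (0.4333 − 1.3) = 8.5 × -0.8667 = -7.367 cmH2O.
Original PIP = 485/40.1 + 8.5×1.3 + 13 = 36.145 cmH2O; new PIP = 36.145 + (-7.367) = 28.778 cmH2O.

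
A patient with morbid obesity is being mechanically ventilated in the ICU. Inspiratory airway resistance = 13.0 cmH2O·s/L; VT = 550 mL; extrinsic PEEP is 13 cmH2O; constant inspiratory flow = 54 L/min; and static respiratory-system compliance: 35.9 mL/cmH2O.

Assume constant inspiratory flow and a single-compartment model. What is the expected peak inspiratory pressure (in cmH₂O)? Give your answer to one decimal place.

Flow: 54 L/min ÷ 60 = 0.9 L/s.
Equation of motion (constant flow): PIP = Vt/C + R·V̇ + PEEP.
PIP = 550/35.9 + 13.0×0.9 + 13 = 15.32 + 11.7 + 13 = 40.02 cmH2O.

40.0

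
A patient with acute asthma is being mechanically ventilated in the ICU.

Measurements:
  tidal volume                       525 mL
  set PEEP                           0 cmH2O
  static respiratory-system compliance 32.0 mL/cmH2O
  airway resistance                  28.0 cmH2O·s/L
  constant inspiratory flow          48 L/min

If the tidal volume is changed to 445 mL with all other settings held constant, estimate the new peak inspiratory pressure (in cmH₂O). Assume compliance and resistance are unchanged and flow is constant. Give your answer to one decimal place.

36.3

Flow: 48 L/min ÷ 60 = 0.8 L/s.
PIP = Vt/C + R·V̇ + PEEP (constant-flow equation of motion).
Only the elastic term changes: ΔPIP = ΔVt / C = (445 − 525) / 32.0 = -2.5 cmH2O.
Original PIP = 525/32.0 + 28.0×0.8 + 0 = 38.806 cmH2O; new PIP = 38.806 + (-2.5) = 36.306 cmH2O.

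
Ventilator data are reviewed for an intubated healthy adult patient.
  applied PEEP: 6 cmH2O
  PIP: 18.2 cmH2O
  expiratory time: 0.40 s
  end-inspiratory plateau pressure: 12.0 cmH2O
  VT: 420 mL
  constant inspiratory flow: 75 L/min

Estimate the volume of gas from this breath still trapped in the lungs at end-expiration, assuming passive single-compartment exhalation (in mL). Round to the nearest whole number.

133

Flow: 75 L/min ÷ 60 = 1.25 L/s.
R = (PIP − Pplat)/V̇ = (18.2 − 12.0) / 1.25 = 6.2/1.25 = 4.96 cmH2O·s/L.
C = Vt/(Pplat − PEEP) = 420.0 / (12.0 − 6) = 420.0/6.0 = 70.0 mL/cmH2O.
τ = R × C = 4.96 × 0.07 L/cmH2O = 0.3472 s.
Fraction remaining = e^(−Te/τ) = e^(−0.40/0.3472) = 0.316.
Trapped volume = 420.0 × 0.316 = 132.72 mL.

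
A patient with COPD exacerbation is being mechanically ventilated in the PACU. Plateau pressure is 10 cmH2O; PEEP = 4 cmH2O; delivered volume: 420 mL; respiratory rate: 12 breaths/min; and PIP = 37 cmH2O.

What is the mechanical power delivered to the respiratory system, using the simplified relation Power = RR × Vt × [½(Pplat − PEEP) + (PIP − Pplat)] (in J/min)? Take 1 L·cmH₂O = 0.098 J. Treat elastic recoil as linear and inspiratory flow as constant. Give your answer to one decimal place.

14.8

Per-breath work = Vt × [½(Pplat−PEEP) + (PIP−Pplat)] = 0.420 × [0.5×6.0 + 27.0] = 0.420 × 30.0 = 12.6 L·cmH2O.
Power = 12 × 12.6 = 151.2 L·cmH2O/min.
× 0.098 J/(L·cmH2O) → 14.818 J/min.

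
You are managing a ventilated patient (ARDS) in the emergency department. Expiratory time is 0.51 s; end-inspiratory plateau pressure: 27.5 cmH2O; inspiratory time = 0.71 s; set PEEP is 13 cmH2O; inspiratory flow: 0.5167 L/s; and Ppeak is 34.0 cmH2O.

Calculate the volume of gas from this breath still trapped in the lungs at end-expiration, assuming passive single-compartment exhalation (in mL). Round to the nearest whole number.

Vt = flow × Ti = 0.5167 L/s × 0.71 s × 1000 mL/L = 366.86 mL.
R = (PIP − Pplat)/V̇ = (34.0 − 27.5) / 0.5167 = 6.5/0.5167 = 12.58 cmH2O·s/L.
C = Vt/(Pplat − PEEP) = 366.86 / (27.5 − 13) = 366.86/14.5 = 25.301 mL/cmH2O.
τ = R × C = 12.58 × 0.0253 L/cmH2O = 0.3183 s.
Fraction remaining = e^(−Te/τ) = e^(−0.51/0.3183) = 0.2014.
Trapped volume = 366.86 × 0.2014 = 73.886 mL.

74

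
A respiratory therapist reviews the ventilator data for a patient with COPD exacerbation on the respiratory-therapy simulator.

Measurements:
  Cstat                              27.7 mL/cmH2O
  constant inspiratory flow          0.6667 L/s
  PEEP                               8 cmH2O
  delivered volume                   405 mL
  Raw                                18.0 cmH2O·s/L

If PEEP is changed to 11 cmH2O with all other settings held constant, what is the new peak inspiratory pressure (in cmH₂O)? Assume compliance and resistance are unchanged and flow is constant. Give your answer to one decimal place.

37.6

PIP = Vt/C + R·V̇ + PEEP (constant-flow equation of motion).
Only the baseline term changes: ΔPIP = ΔPEEP = 11 − 8 = 3.0 cmH2O.
Original PIP = 405/27.7 + 18.0×0.6667 + 8 = 34.622 cmH2O; new PIP = 34.622 + (3.0) = 37.622 cmH2O.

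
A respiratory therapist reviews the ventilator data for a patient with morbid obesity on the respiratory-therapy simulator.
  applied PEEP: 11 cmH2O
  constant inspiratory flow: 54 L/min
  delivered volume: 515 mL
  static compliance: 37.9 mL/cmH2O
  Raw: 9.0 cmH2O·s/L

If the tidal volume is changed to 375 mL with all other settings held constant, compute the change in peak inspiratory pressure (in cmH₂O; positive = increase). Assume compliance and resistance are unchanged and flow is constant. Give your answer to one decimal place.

-3.7

PIP = Vt/C + R·V̇ + PEEP (constant-flow equation of motion).
Only the elastic term changes: ΔPIP = ΔVt / C = (375 − 515) / 37.9 = -3.694 cmH2O.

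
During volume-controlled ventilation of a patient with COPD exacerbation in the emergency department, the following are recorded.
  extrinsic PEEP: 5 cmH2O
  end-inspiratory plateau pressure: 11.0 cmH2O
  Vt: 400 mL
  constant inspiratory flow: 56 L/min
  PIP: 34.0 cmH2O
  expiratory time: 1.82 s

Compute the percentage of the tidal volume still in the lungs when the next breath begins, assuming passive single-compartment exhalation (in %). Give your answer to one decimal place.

33.0

Flow: 56 L/min ÷ 60 = 0.9333 L/s.
R = (PIP − Pplat)/V̇ = (34.0 − 11.0) / 0.9333 = 23.0/0.9333 = 24.644 cmH2O·s/L.
C = Vt/(Pplat − PEEP) = 400.0 / (11.0 − 5) = 400.0/6.0 = 66.667 mL/cmH2O.
τ = R × C = 24.644 × 0.06667 L/cmH2O = 1.643 s.
Fraction remaining at end-expiration = e^(−Te/τ) = e^(−1.82/1.643) = 0.3303 → 33.03%.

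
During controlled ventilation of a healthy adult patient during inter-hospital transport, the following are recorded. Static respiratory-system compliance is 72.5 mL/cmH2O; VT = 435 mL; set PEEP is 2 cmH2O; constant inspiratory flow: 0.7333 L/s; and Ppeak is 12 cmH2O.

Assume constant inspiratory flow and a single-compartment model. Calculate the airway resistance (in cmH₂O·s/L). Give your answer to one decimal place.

Equation of motion (constant flow): PIP = Vt/C + R·V̇ + PEEP.
R·V̇ = PIP − Vt/C − PEEP = 12 − 435/72.5 − 2 = 12 − 6.0 − 2 = 4.0 cmH2O.
R = 4.0 / 0.7333 = 5.455 cmH2O·s/L.

5.5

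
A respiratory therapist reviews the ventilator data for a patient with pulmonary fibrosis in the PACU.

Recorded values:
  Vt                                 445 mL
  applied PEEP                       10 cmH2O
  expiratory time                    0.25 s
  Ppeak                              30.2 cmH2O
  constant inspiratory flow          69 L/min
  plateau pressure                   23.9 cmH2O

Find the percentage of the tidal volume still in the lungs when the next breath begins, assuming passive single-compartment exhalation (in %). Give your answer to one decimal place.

Flow: 69 L/min ÷ 60 = 1.15 L/s.
R = (PIP − Pplat)/V̇ = (30.2 − 23.9) / 1.15 = 6.3/1.15 = 5.478 cmH2O·s/L.
C = Vt/(Pplat − PEEP) = 445.0 / (23.9 − 10) = 445.0/13.9 = 32.014 mL/cmH2O.
τ = R × C = 5.478 × 0.03201 L/cmH2O = 0.1754 s.
Fraction remaining at end-expiration = e^(−Te/τ) = e^(−0.25/0.1754) = 0.2404 → 24.04%.

24.0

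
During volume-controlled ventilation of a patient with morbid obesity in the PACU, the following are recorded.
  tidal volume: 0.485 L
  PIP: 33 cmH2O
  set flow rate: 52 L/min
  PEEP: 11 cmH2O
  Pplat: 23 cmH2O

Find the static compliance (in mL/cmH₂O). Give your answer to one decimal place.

40.4

Cstat = Vt / (Pplat − PEEP) = 485 / (23 − 11) = 485 / 12.0 = 40.417 mL/cmH2O.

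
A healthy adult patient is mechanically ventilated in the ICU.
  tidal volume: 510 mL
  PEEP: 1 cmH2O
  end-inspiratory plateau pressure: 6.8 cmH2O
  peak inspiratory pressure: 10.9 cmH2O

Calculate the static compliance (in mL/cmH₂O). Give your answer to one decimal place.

Cstat = Vt / (Pplat − PEEP) = 510 / (6.8 − 1) = 510 / 5.8 = 87.931 mL/cmH2O.

87.9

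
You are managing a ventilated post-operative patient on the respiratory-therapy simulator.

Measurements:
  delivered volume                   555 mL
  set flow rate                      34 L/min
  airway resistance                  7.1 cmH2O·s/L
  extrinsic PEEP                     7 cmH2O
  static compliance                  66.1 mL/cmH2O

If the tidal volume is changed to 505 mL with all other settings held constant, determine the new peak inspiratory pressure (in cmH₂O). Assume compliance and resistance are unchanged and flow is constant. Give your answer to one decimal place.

Flow: 34 L/min ÷ 60 = 0.5667 L/s.
PIP = Vt/C + R·V̇ + PEEP (constant-flow equation of motion).
Only the elastic term changes: ΔPIP = ΔVt / C = (505 − 555) / 66.1 = -0.7564 cmH2O.
Original PIP = 555/66.1 + 7.1×0.5667 + 7 = 19.42 cmH2O; new PIP = 19.42 + (-0.7564) = 18.664 cmH2O.

18.7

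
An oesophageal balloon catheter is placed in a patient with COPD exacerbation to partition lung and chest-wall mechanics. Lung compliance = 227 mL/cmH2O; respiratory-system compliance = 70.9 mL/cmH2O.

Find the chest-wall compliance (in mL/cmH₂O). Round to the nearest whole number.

103

1/Ccw = 1/Crs − 1/CL.
1/Ccw = 1/70.9 − 1/227 = 0.009699.
Ccw = 103.1 mL/cmH2O.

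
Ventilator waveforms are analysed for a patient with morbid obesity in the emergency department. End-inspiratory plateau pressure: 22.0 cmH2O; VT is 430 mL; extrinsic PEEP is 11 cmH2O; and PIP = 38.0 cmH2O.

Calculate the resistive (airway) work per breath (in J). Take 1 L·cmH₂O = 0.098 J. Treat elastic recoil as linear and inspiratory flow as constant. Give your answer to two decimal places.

With constant inspiratory flow the resistive pressure is constant at PIP − Pplat = 38.0 − 22.0 = 16.0 cmH2O, so resistive work = 16.0 × 0.430 = 6.88 L·cmH2O.
× 0.098 J/(L·cmH2O) → 0.6742 J.

0.67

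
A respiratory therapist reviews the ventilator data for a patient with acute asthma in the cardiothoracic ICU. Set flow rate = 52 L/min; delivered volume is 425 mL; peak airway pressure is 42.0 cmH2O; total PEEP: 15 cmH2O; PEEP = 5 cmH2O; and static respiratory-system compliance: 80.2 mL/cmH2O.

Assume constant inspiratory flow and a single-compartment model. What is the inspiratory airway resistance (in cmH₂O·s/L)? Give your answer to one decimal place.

25.0

Flow: 52 L/min ÷ 60 = 0.8667 L/s.
Total PEEP = 15 cmH2O (set 5 + intrinsic 10); this is the baseline alveolar pressure.
Equation of motion (constant flow): PIP = Vt/C + R·V̇ + PEEP.
R·V̇ = PIP − Vt/C − PEEP = 42.0 − 425/80.2 − 15 = 42.0 − 5.299 − 15 = 21.701 cmH2O.
R = 21.701 / 0.8667 = 25.039 cmH2O·s/L.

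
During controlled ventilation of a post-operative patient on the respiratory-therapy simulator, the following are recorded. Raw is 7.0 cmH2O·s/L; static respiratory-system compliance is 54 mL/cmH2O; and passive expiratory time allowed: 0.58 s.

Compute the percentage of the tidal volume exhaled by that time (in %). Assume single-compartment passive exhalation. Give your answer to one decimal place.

τ = R × C = 7.0 × 54 mL/cmH2O = 7.0 × 0.054 L/cmH2O = 0.378 s.
Passive exhalation: V(t)/V₀ = e^(−t/τ) = e^(−0.58/0.378) = 0.2156.
Fraction exhaled = 1 − 0.2156 = 0.7844 → 78.44%.

78.4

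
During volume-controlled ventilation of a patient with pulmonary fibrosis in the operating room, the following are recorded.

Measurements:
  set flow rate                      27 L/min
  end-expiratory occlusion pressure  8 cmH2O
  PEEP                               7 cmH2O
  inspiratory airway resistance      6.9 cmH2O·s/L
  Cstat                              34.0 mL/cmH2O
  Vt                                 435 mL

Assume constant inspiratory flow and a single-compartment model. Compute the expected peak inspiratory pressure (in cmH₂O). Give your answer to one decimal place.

23.9

Flow: 27 L/min ÷ 60 = 0.45 L/s.
Total PEEP = 8 cmH2O (set 7 + intrinsic 1); this is the baseline alveolar pressure.
Equation of motion (constant flow): PIP = Vt/C + R·V̇ + PEEP.
PIP = 435/34.0 + 6.9×0.45 + 8 = 12.794 + 3.105 + 8 = 23.899 cmH2O.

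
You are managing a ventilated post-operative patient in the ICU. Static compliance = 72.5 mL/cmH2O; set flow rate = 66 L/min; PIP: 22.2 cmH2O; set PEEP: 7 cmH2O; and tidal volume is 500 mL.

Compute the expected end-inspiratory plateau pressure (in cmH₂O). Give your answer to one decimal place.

13.9

Pplat = PEEP + Vt / Cstat = 7 + 500 / 72.5 = 7 + 6.897 = 13.897 cmH2O.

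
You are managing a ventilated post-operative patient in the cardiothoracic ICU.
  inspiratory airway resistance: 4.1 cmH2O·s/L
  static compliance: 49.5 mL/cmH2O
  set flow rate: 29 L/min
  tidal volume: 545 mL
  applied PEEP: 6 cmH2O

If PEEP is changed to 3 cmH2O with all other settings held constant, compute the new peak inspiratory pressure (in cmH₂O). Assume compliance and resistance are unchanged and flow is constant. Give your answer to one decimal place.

16.0

Flow: 29 L/min ÷ 60 = 0.4833 L/s.
PIP = Vt/C + R·V̇ + PEEP (constant-flow equation of motion).
Only the baseline term changes: ΔPIP = ΔPEEP = 3 − 6 = -3.0 cmH2O.
Original PIP = 545/49.5 + 4.1×0.4833 + 6 = 18.992 cmH2O; new PIP = 18.992 + (-3.0) = 15.992 cmH2O.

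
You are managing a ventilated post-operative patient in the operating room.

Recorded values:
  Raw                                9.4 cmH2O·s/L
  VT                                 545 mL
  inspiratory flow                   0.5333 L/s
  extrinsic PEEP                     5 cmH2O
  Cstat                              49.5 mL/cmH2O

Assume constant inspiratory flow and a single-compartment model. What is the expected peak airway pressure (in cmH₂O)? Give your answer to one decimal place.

Equation of motion (constant flow): PIP = Vt/C + R·V̇ + PEEP.
PIP = 545/49.5 + 9.4×0.5333 + 5 = 11.01 + 5.013 + 5 = 21.023 cmH2O.

21.0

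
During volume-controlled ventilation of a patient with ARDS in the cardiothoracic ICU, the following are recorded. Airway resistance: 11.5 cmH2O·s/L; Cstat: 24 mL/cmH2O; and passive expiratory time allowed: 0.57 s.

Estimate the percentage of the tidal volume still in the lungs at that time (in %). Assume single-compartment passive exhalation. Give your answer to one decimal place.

τ = R × C = 11.5 × 24 mL/cmH2O = 11.5 × 0.024 L/cmH2O = 0.276 s.
Passive exhalation: V(t)/V₀ = e^(−t/τ) = e^(−0.57/0.276) = 0.1268.
Fraction remaining = 0.1268 → 12.68%.

12.7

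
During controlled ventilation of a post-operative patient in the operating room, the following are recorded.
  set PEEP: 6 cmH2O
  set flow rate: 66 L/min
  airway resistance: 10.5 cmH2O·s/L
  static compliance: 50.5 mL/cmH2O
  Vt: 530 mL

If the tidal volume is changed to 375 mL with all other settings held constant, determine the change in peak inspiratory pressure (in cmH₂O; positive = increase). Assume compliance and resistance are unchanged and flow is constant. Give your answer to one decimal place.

PIP = Vt/C + R·V̇ + PEEP (constant-flow equation of motion).
Only the elastic term changes: ΔPIP = ΔVt / C = (375 − 530) / 50.5 = -3.069 cmH2O.

-3.1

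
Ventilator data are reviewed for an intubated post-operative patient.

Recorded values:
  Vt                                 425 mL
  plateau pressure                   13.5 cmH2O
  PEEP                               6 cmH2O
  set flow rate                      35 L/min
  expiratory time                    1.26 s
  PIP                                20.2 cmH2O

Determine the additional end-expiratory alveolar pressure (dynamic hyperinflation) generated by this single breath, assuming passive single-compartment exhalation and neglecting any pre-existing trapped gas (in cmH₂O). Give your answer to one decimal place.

1.1

Flow: 35 L/min ÷ 60 = 0.5833 L/s.
R = (PIP − Pplat)/V̇ = (20.2 − 13.5) / 0.5833 = 6.7/0.5833 = 11.486 cmH2O·s/L.
C = Vt/(Pplat − PEEP) = 425.0 / (13.5 − 6) = 425.0/7.5 = 56.667 mL/cmH2O.
τ = R × C = 11.486 × 0.05667 L/cmH2O = 0.6509 s.
Fraction remaining = e^(−Te/τ) = e^(−1.26/0.6509) = 0.1443; trapped volume = 425.0 × 0.1443 = 61.328 mL.
Additional alveolar pressure from trapping ≈ V_trapped / C = 61.328 / 56.667 = 1.082 cmH2O.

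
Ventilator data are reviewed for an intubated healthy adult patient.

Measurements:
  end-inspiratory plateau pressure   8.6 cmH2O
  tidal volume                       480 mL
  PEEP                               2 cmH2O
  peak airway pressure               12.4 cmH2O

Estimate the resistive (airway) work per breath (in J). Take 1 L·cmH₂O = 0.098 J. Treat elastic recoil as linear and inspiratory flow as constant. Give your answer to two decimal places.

0.18

With constant inspiratory flow the resistive pressure is constant at PIP − Pplat = 12.4 − 8.6 = 3.8 cmH2O, so resistive work = 3.8 × 0.480 = 1.824 L·cmH2O.
× 0.098 J/(L·cmH2O) → 0.1788 J.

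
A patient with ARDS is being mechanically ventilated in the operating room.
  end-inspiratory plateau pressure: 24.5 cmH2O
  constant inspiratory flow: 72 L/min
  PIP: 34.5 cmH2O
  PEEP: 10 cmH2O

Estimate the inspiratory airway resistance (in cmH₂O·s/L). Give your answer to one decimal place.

8.3

Flow: 72 L/min ÷ 60 = 1.2 L/s.
Raw = (PIP − Pplat) / flow = (34.5 − 24.5) / 1.2 = 10.0 / 1.2 = 8.333 cmH2O·s/L.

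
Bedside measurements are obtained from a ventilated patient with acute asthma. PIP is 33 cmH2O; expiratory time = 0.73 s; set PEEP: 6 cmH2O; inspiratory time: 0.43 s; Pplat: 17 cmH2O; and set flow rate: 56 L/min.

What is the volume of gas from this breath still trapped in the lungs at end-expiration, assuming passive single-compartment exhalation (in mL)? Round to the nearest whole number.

Flow: 56 L/min ÷ 60 = 0.9333 L/s.
Vt = flow × Ti = 0.9333 L/s × 0.43 s × 1000 mL/L = 401.32 mL.
R = (PIP − Pplat)/V̇ = (33 − 17) / 0.9333 = 16.0/0.9333 = 17.143 cmH2O·s/L.
C = Vt/(Pplat − PEEP) = 401.32 / (17 − 6) = 401.32/11.0 = 36.484 mL/cmH2O.
τ = R × C = 17.143 × 0.03648 L/cmH2O = 0.6254 s.
Fraction remaining = e^(−Te/τ) = e^(−0.73/0.6254) = 0.3112.
Trapped volume = 401.32 × 0.3112 = 124.89 mL.

125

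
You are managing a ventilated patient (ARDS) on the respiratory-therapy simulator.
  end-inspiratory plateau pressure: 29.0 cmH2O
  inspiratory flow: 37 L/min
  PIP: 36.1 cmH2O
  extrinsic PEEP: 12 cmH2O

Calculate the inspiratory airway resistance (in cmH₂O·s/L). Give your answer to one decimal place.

Flow: 37 L/min ÷ 60 = 0.6167 L/s.
Raw = (PIP − Pplat) / flow = (36.1 − 29.0) / 0.6167 = 7.1 / 0.6167 = 11.513 cmH2O·s/L.

11.5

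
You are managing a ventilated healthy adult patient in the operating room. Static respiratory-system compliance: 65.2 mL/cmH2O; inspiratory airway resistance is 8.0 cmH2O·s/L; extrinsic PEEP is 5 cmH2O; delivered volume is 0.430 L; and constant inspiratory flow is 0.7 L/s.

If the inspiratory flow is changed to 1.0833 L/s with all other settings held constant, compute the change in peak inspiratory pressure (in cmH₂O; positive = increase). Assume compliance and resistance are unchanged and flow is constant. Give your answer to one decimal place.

PIP = Vt/C + R·V̇ + PEEP (constant-flow equation of motion).
Only the resistive term changes: ΔPIP = R × ΔV̇ = 8.0 × (1.0833 − 0.7) = 8.0 × 0.3833 = 3.066 cmH2O.

3.1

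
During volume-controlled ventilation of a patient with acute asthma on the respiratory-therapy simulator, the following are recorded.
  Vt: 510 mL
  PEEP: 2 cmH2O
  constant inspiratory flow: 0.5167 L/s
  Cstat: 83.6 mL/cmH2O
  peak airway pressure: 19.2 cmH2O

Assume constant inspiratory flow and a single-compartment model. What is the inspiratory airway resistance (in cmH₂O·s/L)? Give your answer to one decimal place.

21.5

Equation of motion (constant flow): PIP = Vt/C + R·V̇ + PEEP.
R·V̇ = PIP − Vt/C − PEEP = 19.2 − 510/83.6 − 2 = 19.2 − 6.1 − 2 = 11.1 cmH2O.
R = 11.1 / 0.5167 = 21.482 cmH2O·s/L.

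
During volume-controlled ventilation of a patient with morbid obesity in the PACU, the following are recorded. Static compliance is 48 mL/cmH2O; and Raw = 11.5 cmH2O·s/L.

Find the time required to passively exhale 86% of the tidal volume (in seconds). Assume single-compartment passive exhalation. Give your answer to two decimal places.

τ = R × C = 11.5 × 48 mL/cmH2O = 11.5 × 0.048 L/cmH2O = 0.552 s.
Exhaled fraction f = 1 − e^(−t/τ) → t = −τ·ln(1 − f) = −0.552·ln(0.14) = 1.085 s.

1.09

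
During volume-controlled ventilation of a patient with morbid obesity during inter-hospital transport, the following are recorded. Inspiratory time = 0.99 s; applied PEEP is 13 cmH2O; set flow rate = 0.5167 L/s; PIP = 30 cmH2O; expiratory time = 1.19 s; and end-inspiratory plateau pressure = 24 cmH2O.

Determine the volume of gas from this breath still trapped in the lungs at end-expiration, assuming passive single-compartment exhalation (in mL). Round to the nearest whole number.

Vt = flow × Ti = 0.5167 L/s × 0.99 s × 1000 mL/L = 511.53 mL.
R = (PIP − Pplat)/V̇ = (30 − 24) / 0.5167 = 6.0/0.5167 = 11.612 cmH2O·s/L.
C = Vt/(Pplat − PEEP) = 511.53 / (24 − 13) = 511.53/11.0 = 46.503 mL/cmH2O.
τ = R × C = 11.612 × 0.0465 L/cmH2O = 0.54 s.
Fraction remaining = e^(−Te/τ) = e^(−1.19/0.54) = 0.1104.
Trapped volume = 511.53 × 0.1104 = 56.473 mL.

56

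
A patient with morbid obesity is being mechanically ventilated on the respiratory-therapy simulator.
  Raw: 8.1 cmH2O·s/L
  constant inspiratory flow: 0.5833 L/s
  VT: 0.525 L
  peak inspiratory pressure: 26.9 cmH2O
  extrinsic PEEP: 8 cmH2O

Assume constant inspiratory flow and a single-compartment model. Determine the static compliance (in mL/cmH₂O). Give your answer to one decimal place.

37.0

Equation of motion (constant flow): PIP = Vt/C + R·V̇ + PEEP.
Vt/C = PIP − R·V̇ − PEEP = 26.9 − 8.1×0.5833 − 8 = 26.9 − 4.725 − 8 = 14.175 cmH2O.
C = Vt / 14.175 = 525 / 14.175 = 37.037 mL/cmH2O.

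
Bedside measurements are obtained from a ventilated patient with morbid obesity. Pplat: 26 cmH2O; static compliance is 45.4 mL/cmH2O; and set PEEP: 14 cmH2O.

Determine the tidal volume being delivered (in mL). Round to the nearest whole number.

545

Vt = Cstat × (Pplat − PEEP) = 45.4 × (26 − 14) = 45.4 × 12.0 = 544.8 mL.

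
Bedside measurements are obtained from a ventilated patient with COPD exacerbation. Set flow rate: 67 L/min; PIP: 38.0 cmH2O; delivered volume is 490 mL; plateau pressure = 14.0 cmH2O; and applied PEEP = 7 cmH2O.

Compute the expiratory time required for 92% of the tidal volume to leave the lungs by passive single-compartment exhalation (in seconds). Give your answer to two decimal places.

3.80

Flow: 67 L/min ÷ 60 = 1.1167 L/s.
R = (PIP − Pplat)/V̇ = (38.0 − 14.0) / 1.1167 = 24.0/1.1167 = 21.492 cmH2O·s/L.
C = Vt/(Pplat − PEEP) = 490.0 / (14.0 − 7) = 490.0/7.0 = 70.0 mL/cmH2O.
τ = R × C = 21.492 × 0.07 L/cmH2O = 1.504 s.
t = −τ·ln(1 − 0.92) = −1.504·ln(0.08) = 3.799 s.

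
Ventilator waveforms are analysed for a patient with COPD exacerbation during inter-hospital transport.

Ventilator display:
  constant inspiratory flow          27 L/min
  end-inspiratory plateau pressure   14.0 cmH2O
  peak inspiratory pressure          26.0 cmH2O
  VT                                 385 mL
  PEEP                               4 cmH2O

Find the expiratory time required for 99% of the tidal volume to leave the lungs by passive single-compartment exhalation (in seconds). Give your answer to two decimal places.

Flow: 27 L/min ÷ 60 = 0.45 L/s.
R = (PIP − Pplat)/V̇ = (26.0 − 14.0) / 0.45 = 12.0/0.45 = 26.667 cmH2O·s/L.
C = Vt/(Pplat − PEEP) = 385.0 / (14.0 − 4) = 385.0/10.0 = 38.5 mL/cmH2O.
τ = R × C = 26.667 × 0.0385 L/cmH2O = 1.027 s.
t = −τ·ln(1 − 0.99) = −1.027·ln(0.01) = 4.73 s.

4.73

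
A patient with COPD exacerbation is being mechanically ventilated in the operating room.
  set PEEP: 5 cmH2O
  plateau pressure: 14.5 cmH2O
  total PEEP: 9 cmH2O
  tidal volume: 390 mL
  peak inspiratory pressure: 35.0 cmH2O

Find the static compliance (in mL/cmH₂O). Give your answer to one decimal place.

End-expiratory occlusion gives total PEEP = 9 cmH2O (intrinsic PEEP = 9 − 5 = 4). Use total PEEP for the elastic gradient.
Cstat = Vt / (Pplat − PEEPtotal) = 390 / (14.5 − 9) = 390 / 5.5 = 70.909 mL/cmH2O.

70.9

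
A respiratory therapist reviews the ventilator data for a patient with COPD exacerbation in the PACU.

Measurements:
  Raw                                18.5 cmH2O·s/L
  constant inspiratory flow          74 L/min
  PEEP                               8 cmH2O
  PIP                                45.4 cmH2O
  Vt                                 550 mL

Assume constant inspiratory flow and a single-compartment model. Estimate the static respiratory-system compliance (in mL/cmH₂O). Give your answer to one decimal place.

37.7

Flow: 74 L/min ÷ 60 = 1.2333 L/s.
Equation of motion (constant flow): PIP = Vt/C + R·V̇ + PEEP.
Vt/C = PIP − R·V̇ − PEEP = 45.4 − 18.5×1.2333 − 8 = 45.4 − 22.816 − 8 = 14.584 cmH2O.
C = Vt / 14.584 = 550 / 14.584 = 37.713 mL/cmH2O.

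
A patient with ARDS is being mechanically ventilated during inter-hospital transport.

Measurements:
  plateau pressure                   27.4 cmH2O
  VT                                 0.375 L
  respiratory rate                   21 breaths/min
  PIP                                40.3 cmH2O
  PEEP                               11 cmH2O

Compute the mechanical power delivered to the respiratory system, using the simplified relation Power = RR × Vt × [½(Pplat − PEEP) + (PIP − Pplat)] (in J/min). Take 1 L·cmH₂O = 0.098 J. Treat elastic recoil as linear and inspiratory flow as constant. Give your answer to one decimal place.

Per-breath work = Vt × [½(Pplat−PEEP) + (PIP−Pplat)] = 0.375 × [0.5×16.4 + 12.9] = 0.375 × 21.1 = 7.913 L·cmH2O.
Power = 21 × 7.913 = 166.17 L·cmH2O/min.
× 0.098 J/(L·cmH2O) → 16.285 J/min.

16.3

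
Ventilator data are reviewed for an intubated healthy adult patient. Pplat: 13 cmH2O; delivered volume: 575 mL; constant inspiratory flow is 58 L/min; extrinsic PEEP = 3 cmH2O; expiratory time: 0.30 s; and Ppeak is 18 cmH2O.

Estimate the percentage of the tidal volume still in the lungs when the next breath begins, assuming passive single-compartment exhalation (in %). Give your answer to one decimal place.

36.5

Flow: 58 L/min ÷ 60 = 0.9667 L/s.
R = (PIP − Pplat)/V̇ = (18 − 13) / 0.9667 = 5.0/0.9667 = 5.172 cmH2O·s/L.
C = Vt/(Pplat − PEEP) = 575.0 / (13 − 3) = 575.0/10.0 = 57.5 mL/cmH2O.
τ = R × C = 5.172 × 0.0575 L/cmH2O = 0.2974 s.
Fraction remaining at end-expiration = e^(−Te/τ) = e^(−0.30/0.2974) = 0.3647 → 36.47%.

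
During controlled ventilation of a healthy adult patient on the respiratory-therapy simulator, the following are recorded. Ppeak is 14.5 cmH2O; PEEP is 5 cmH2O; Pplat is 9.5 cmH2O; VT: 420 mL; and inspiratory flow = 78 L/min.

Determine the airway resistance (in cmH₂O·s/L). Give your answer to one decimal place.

3.8

Flow: 78 L/min ÷ 60 = 1.3 L/s.
Raw = (PIP − Pplat) / flow = (14.5 − 9.5) / 1.3 = 5.0 / 1.3 = 3.846 cmH2O·s/L.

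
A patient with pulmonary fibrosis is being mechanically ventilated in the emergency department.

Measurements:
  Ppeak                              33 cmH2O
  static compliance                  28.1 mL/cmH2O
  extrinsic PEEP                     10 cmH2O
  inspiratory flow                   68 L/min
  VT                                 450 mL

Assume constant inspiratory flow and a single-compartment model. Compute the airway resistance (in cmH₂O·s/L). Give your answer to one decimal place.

Flow: 68 L/min ÷ 60 = 1.1333 L/s.
Equation of motion (constant flow): PIP = Vt/C + R·V̇ + PEEP.
R·V̇ = PIP − Vt/C − PEEP = 33 − 450/28.1 − 10 = 33 − 16.014 − 10 = 6.986 cmH2O.
R = 6.986 / 1.1333 = 6.164 cmH2O·s/L.

6.2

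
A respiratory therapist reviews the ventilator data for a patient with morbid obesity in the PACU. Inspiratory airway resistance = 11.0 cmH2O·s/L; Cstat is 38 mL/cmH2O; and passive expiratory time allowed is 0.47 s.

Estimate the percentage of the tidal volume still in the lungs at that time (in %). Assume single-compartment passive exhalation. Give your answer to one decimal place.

τ = R × C = 11.0 × 38 mL/cmH2O = 11.0 × 0.038 L/cmH2O = 0.418 s.
Passive exhalation: V(t)/V₀ = e^(−t/τ) = e^(−0.47/0.418) = 0.3248.
Fraction remaining = 0.3248 → 32.48%.

32.5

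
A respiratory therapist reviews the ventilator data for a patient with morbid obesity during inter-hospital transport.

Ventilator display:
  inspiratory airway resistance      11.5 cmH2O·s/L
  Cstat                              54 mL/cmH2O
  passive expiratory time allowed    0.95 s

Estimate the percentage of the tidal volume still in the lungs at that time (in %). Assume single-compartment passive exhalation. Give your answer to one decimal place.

τ = R × C = 11.5 × 54 mL/cmH2O = 11.5 × 0.054 L/cmH2O = 0.621 s.
Passive exhalation: V(t)/V₀ = e^(−t/τ) = e^(−0.95/0.621) = 0.2166.
Fraction remaining = 0.2166 → 21.66%.

21.7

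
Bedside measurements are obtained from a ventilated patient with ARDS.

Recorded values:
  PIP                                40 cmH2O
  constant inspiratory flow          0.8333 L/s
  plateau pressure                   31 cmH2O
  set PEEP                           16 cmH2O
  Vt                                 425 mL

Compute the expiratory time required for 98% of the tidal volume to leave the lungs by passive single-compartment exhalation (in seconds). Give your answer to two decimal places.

R = (PIP − Pplat)/V̇ = (40 − 31) / 0.8333 = 9.0/0.8333 = 10.8 cmH2O·s/L.
C = Vt/(Pplat − PEEP) = 425.0 / (31 − 16) = 425.0/15.0 = 28.333 mL/cmH2O.
τ = R × C = 10.8 × 0.02833 L/cmH2O = 0.306 s.
t = −τ·ln(1 − 0.98) = −0.306·ln(0.02) = 1.197 s.

1.20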